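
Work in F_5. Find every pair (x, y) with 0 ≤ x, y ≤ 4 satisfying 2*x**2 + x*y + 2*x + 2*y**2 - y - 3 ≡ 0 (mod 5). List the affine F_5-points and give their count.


Affine F_5-points: {(0, 4), (2, 3), (2, 4), (3, 1), (3, 3)}; count = 5.

For each of the 25 pairs (x, y) ∈ F_5², evaluate f(x, y) mod 5. Record the zeros.
  x = 0: [0↦2, 1↦3, 2↦3, 3↦2, 4↦0]  zeros at y ∈ {4}
  x = 1: [0↦1, 1↦3, 2↦4, 3↦4, 4↦3]  zeros at y ∈ ∅
  x = 2: [0↦4, 1↦2, 2↦4, 3↦0, 4↦0]  zeros at y ∈ {3, 4}
  x = 3: [0↦1, 1↦0, 2↦3, 3↦0, 4↦1]  zeros at y ∈ {1, 3}
  x = 4: [0↦2, 1↦2, 2↦1, 3↦4, 4↦1]  zeros at y ∈ ∅
Collecting zeros: affine points = {(0, 4), (2, 3), (2, 4), (3, 1), (3, 3)}.
Total count |C(F_5)_aff| = 5.


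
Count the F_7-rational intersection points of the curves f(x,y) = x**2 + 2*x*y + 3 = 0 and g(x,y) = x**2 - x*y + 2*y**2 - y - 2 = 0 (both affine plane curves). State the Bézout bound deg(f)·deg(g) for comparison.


Common zeros: {(6, 2)}; count = 1; Bézout bound = 4.

deg(f) = 2, deg(g) = 2, so Bézout bound = 4.
Scan x ∈ F_7. For each x, list the y ∈ F_7 with f(x, y) ≡ 0 and those with g(x, y) ≡ 0 (mod 7); the common zeros in that column are the intersection.
  x = 0: f ≡ 0 at y ∈ ∅; g ≡ 0 at y ∈ ∅; common: ∅.
  x = 1: f ≡ 0 at y ∈ {5}; g ≡ 0 at y ∈ ∅; common: ∅.
  x = 2: f ≡ 0 at y ∈ {0}; g ≡ 0 at y ∈ {6}; common: ∅.
  x = 3: f ≡ 0 at y ∈ {5}; g ≡ 0 at y ∈ {0, 2}; common: ∅.
  x = 4: f ≡ 0 at y ∈ {2}; g ≡ 0 at y ∈ {0, 6}; common: ∅.
  x = 5: f ≡ 0 at y ∈ {0}; g ≡ 0 at y ∈ ∅; common: ∅.
  x = 6: f ≡ 0 at y ∈ {2}; g ≡ 0 at y ∈ {2, 5}; common: {2}.
Collecting: common zeros = {(6, 2)}, so the count is 1.
Comparison with the Bézout bound: 1 ≤ 4 = deg(f)·deg(g), as expected for curves with no common component (the affine F_7-count falls short of the bound because intersections may lie at infinity, over extension fields, or carry multiplicity).


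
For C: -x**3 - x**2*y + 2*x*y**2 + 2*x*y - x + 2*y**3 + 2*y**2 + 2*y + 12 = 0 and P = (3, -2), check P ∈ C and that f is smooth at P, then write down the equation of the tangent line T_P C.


Tangent line at P: -12*x - 9*y + 18 = 0.

Step 1: f(3, -2) = 0, so P lies on C.
Step 2: partial derivatives
  f_x(x, y) = -3*x**2 - 2*x*y + 2*y**2 + 2*y - 1, f_y(x, y) = -x**2 + 4*x*y + 2*x + 6*y**2 + 4*y + 2.
  f_x(P) = -12, f_y(P) = -9 (gradient nonzero, so P is smooth).
Step 3: tangent line at P: -12·(x − 3) + -9·(y − -2) = 0.
Expanding: -12*x - 9*y + 18 = 0.


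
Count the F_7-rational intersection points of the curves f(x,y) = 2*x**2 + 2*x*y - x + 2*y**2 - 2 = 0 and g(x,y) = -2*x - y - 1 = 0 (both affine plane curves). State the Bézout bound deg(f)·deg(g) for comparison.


Common zeros: {(0, 6), (5, 3)}; count = 2; Bézout bound = 2.

deg(f) = 2, deg(g) = 1, so Bézout bound = 2.
Scan x ∈ F_7. For each x, list the y ∈ F_7 with f(x, y) ≡ 0 and those with g(x, y) ≡ 0 (mod 7); the common zeros in that column are the intersection.
  x = 0: f ≡ 0 at y ∈ {1, 6}; g ≡ 0 at y ∈ {6}; common: {6}.
  x = 1: f ≡ 0 at y ∈ ∅; g ≡ 0 at y ∈ {4}; common: ∅.
  x = 2: f ≡ 0 at y ∈ ∅; g ≡ 0 at y ∈ {2}; common: ∅.
  x = 3: f ≡ 0 at y ∈ {1, 3}; g ≡ 0 at y ∈ {0}; common: ∅.
  x = 4: f ≡ 0 at y ∈ ∅; g ≡ 0 at y ∈ {5}; common: ∅.
  x = 5: f ≡ 0 at y ∈ {3, 6}; g ≡ 0 at y ∈ {3}; common: {3}.
  x = 6: f ≡ 0 at y ∈ ∅; g ≡ 0 at y ∈ {1}; common: ∅.
Collecting: common zeros = {(0, 6), (5, 3)}, so the count is 2.
Comparison with the Bézout bound: 2 ≤ 2 = deg(f)·deg(g), as expected for curves with no common component (the bound is attained).


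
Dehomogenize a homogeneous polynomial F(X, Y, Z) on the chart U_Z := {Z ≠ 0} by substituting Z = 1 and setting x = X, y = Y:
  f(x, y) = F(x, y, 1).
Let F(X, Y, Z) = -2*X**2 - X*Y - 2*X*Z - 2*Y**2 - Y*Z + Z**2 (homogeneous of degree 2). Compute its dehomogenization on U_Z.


f(x, y) = -2*x**2 - x*y - 2*x - 2*y**2 - y + 1

On U_Z we set Z = 1. Each monomial c·X^i·Y^j·Z^k in F becomes c·x^i·y^j·1^k = c·x^i·y^j.
Substituting Z = 1: F(X, Y, 1) = -2*x**2 - x*y - 2*x - 2*y**2 - y + 1.
Note: deg(f) ≤ deg(F) = 2; strict inequality happens when F is divisible by Z (lost terms).


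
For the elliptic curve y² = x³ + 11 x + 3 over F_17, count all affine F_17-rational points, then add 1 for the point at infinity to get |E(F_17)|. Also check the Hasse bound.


Affine points = {(1, 7), (1, 10), (2, 4), (2, 13), (4, 3), (4, 14), (5, 8), (5, 9), (6, 8), (6, 9), (7, 7), (7, 10), (8, 5), (8, 12), (9, 7), (9, 10), (10, 5), (10, 12), (16, 5), (16, 12)}; affine count = 20; |E(F_17)| = 21.

Discriminant check: Δ ∝ 4a³ + 27b² = 4·11³ + 27·3² = 4·1331 + 27·9 ≡ 8 (mod 17). Nonzero ⇒ E is nonsingular.
For each x ∈ F_17, compute rhs = x³ + 11·x + 3 mod 17, then count y ∈ F_17 with y² ≡ rhs.
  x = 0: rhs = 3, matching y values: none (0 points).
  x = 1: rhs = 15, matching y values: 7, 10 (2 points).
  x = 2: rhs = 16, matching y values: 4, 13 (2 points).
  x = 3: rhs = 12, matching y values: none (0 points).
  x = 4: rhs = 9, matching y values: 3, 14 (2 points).
  x = 5: rhs = 13, matching y values: 8, 9 (2 points).
  x = 6: rhs = 13, matching y values: 8, 9 (2 points).
  x = 7: rhs = 15, matching y values: 7, 10 (2 points).
  x = 8: rhs = 8, matching y values: 5, 12 (2 points).
  x = 9: rhs = 15, matching y values: 7, 10 (2 points).
  x = 10: rhs = 8, matching y values: 5, 12 (2 points).
  x = 11: rhs = 10, matching y values: none (0 points).
  x = 12: rhs = 10, matching y values: none (0 points).
  x = 13: rhs = 14, matching y values: none (0 points).
  x = 14: rhs = 11, matching y values: none (0 points).
  x = 15: rhs = 7, matching y values: none (0 points).
  x = 16: rhs = 8, matching y values: 5, 12 (2 points).
Total affine count: 20.
Full point count |E(F_17)| = 20 + 1 = 21.
Hasse bound: |21 − (17+1)| = |3| = 3 ≤ 2√17 ≈ 8.2462 ✓.


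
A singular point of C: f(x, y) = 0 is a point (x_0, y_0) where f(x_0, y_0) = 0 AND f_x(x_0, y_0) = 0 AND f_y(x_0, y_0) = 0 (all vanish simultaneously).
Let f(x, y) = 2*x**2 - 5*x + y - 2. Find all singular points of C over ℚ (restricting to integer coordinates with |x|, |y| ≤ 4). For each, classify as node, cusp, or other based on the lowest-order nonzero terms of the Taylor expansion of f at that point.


No singular points in the scanned grid; C is smooth there.

Compute partial derivatives:
  f_x = 4*x - 5.
  f_y = 1.
f_y = 1 is a nonzero constant, so f_y never vanishes: no point (x, y) can satisfy f = f_x = f_y = 0. In particular no (x, y) ∈ {−4, ..., 4}² is singular; the curve is smooth.


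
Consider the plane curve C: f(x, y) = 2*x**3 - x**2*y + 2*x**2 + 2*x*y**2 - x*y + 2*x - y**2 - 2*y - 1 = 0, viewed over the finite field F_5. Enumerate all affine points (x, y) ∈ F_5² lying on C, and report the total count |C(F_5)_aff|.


Affine F_5-points: {(0, 4), (1, 0), (1, 4), (2, 3), (3, 3)}; count = 5.

For each of the 25 pairs (x, y) ∈ F_5², evaluate f(x, y) mod 5. Record the zeros.
  x = 0: [0↦4, 1↦1, 2↦1, 3↦4, 4↦0]  zeros at y ∈ {4}
  x = 1: [0↦0, 1↦2, 2↦1, 3↦2, 4↦0]  zeros at y ∈ {0, 4}
  x = 2: [0↦2, 1↦2, 2↦3, 3↦0, 4↦3]  zeros at y ∈ {3}
  x = 3: [0↦2, 1↦3, 2↦4, 3↦0, 4↦1]  zeros at y ∈ {3}
  x = 4: [0↦2, 1↦2, 2↦1, 3↦4, 4↦1]  zeros at y ∈ ∅
Collecting zeros: affine points = {(0, 4), (1, 0), (1, 4), (2, 3), (3, 3)}.
Total count |C(F_5)_aff| = 5.


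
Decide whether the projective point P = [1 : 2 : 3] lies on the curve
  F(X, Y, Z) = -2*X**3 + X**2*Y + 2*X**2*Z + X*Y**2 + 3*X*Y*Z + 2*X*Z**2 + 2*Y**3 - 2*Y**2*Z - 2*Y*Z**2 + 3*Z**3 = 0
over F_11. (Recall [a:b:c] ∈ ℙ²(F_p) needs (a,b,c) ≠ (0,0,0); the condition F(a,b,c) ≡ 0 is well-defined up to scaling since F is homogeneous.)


F(1,2,3) ≡ 6 (mod 11); P is NOT on the curve.

Evaluate F(1, 2, 3) term-by-term (mod 11).
  -2*X**3 ↦ -2·1·1·1 = -2
  X**2*Y ↦ 1·1·2·1 = 2
  2*X**2*Z ↦ 2·1·1·3 = 6
  X*Y**2 ↦ 1·1·4·1 = 4
  3*X*Y*Z ↦ 3·1·2·3 = 18
  2*X*Z**2 ↦ 2·1·1·9 = 18
  2*Y**3 ↦ 2·1·8·1 = 16
  -2*Y**2*Z ↦ -2·1·4·3 = -24
  -2*Y*Z**2 ↦ -2·1·2·9 = -36
  3*Z**3 ↦ 3·1·1·27 = 81
Sum: F(1, 2, 3) = (-2) + (2) + (6) + (4) + (18) + (18) + (16) + (-24) + (-36) + (81) = 83.
Reducing mod 11: 83 ≡ 6 (mod 11).
Since F(a, b, c) ≡ 6 ≠ 0 (mod 11), P does NOT lie on the curve.


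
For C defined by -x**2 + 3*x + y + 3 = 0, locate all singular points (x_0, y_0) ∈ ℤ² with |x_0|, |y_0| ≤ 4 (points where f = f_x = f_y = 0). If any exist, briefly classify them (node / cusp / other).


No singular points in the scanned grid; C is smooth there.

Compute partial derivatives:
  f_x = 3 - 2*x.
  f_y = 1.
f_y = 1 is a nonzero constant, so f_y never vanishes: no point (x, y) can satisfy f = f_x = f_y = 0. In particular no (x, y) ∈ {−4, ..., 4}² is singular; the curve is smooth.


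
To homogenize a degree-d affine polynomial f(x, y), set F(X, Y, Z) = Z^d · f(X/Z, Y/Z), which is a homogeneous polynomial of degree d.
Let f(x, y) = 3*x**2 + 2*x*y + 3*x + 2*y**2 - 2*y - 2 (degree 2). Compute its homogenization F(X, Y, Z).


F(X, Y, Z) = 3*X**2 + 2*X*Y + 3*X*Z + 2*Y**2 - 2*Y*Z - 2*Z**2

deg(f) = 2.
Substitute x = X/Z, y = Y/Z into f, then multiply by Z^2.
  monomial 3·x^2·y^0 ↦ 3·X^2·Y^0·Z^0.
  monomial 2·x^1·y^1 ↦ 2·X^1·Y^1·Z^0.
  monomial 3·x^1·y^0 ↦ 3·X^1·Y^0·Z^1.
  monomial 2·x^0·y^2 ↦ 2·X^0·Y^2·Z^0.
  monomial -2·x^0·y^1 ↦ -2·X^0·Y^1·Z^1.
  monomial -2·x^0·y^0 ↦ -2·X^0·Y^0·Z^2.
Collecting: F(X, Y, Z) = 3*X**2 + 2*X*Y + 3*X*Z + 2*Y**2 - 2*Y*Z - 2*Z**2.


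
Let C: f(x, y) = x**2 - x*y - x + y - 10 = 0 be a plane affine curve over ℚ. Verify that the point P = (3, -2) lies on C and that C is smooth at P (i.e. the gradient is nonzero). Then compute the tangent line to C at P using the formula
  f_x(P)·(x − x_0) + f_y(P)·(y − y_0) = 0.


Tangent line at P: 7*x - 2*y - 25 = 0.

Step 1: f(3, -2) = 0, so P lies on C.
Step 2: partial derivatives
  f_x(x, y) = 2*x - y - 1, f_y(x, y) = 1 - x.
  f_x(P) = 7, f_y(P) = -2 (gradient nonzero, so P is smooth).
Step 3: tangent line at P: 7·(x − 3) + -2·(y − -2) = 0.
Expanding: 7*x - 2*y - 25 = 0.


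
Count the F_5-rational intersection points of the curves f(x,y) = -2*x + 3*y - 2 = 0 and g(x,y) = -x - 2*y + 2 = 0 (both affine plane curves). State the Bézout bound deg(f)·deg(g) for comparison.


Common zeros: {(1, 3)}; count = 1; Bézout bound = 1.

deg(f) = 1, deg(g) = 1, so Bézout bound = 1.
Scan x ∈ F_5. For each x, list the y ∈ F_5 with f(x, y) ≡ 0 and those with g(x, y) ≡ 0 (mod 5); the common zeros in that column are the intersection.
  x = 0: f ≡ 0 at y ∈ {4}; g ≡ 0 at y ∈ {1}; common: ∅.
  x = 1: f ≡ 0 at y ∈ {3}; g ≡ 0 at y ∈ {3}; common: {3}.
  x = 2: f ≡ 0 at y ∈ {2}; g ≡ 0 at y ∈ {0}; common: ∅.
  x = 3: f ≡ 0 at y ∈ {1}; g ≡ 0 at y ∈ {2}; common: ∅.
  x = 4: f ≡ 0 at y ∈ {0}; g ≡ 0 at y ∈ {4}; common: ∅.
Collecting: common zeros = {(1, 3)}, so the count is 1.
Comparison with the Bézout bound: 1 ≤ 1 = deg(f)·deg(g), as expected for curves with no common component (the bound is attained).


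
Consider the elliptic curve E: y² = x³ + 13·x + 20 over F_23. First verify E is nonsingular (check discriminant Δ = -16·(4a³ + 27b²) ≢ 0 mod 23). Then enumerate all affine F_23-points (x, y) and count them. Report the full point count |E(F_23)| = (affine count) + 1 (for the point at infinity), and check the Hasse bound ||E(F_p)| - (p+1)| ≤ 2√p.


Affine points = {(2, 10), (2, 13), (5, 7), (5, 16), (10, 0), (12, 8), (12, 15), (14, 5), (14, 18), (15, 5), (15, 18), (16, 0), (17, 5), (17, 18), (20, 0), (21, 3), (21, 20), (22, 11), (22, 12)}; affine count = 19; |E(F_23)| = 20.

Discriminant check: Δ ∝ 4a³ + 27b² = 4·13³ + 27·20² = 4·2197 + 27·400 ≡ 15 (mod 23). Nonzero ⇒ E is nonsingular.
For each x ∈ F_23, compute rhs = x³ + 13·x + 20 mod 23, then count y ∈ F_23 with y² ≡ rhs.
  x = 0: rhs = 20, matching y values: none (0 points).
  x = 1: rhs = 11, matching y values: none (0 points).
  x = 2: rhs = 8, matching y values: 10, 13 (2 points).
  x = 3: rhs = 17, matching y values: none (0 points).
  x = 4: rhs = 21, matching y values: none (0 points).
  x = 5: rhs = 3, matching y values: 7, 16 (2 points).
  x = 6: rhs = 15, matching y values: none (0 points).
  x = 7: rhs = 17, matching y values: none (0 points).
  x = 8: rhs = 15, matching y values: none (0 points).
  x = 9: rhs = 15, matching y values: none (0 points).
  x = 10: rhs = 0, matching y values: 0 (1 points).
  x = 11: rhs = 22, matching y values: none (0 points).
  x = 12: rhs = 18, matching y values: 8, 15 (2 points).
  x = 13: rhs = 17, matching y values: none (0 points).
  x = 14: rhs = 2, matching y values: 5, 18 (2 points).
  x = 15: rhs = 2, matching y values: 5, 18 (2 points).
  x = 16: rhs = 0, matching y values: 0 (1 points).
  x = 17: rhs = 2, matching y values: 5, 18 (2 points).
  x = 18: rhs = 14, matching y values: none (0 points).
  x = 19: rhs = 19, matching y values: none (0 points).
  x = 20: rhs = 0, matching y values: 0 (1 points).
  x = 21: rhs = 9, matching y values: 3, 20 (2 points).
  x = 22: rhs = 6, matching y values: 11, 12 (2 points).
Total affine count: 19.
Full point count |E(F_23)| = 19 + 1 = 20.
Hasse bound: |20 − (23+1)| = |-4| = 4 ≤ 2√23 ≈ 9.5917 ✓.


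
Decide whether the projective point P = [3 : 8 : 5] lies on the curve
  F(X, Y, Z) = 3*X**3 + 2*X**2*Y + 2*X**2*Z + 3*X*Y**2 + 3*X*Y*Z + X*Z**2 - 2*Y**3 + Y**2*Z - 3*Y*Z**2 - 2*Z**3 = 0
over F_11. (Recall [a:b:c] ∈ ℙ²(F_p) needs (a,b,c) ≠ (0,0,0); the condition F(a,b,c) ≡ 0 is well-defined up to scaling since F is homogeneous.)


F(3,8,5) ≡ 3 (mod 11); P is NOT on the curve.

Evaluate F(3, 8, 5) term-by-term (mod 11).
  3*X**3 ↦ 3·27·1·1 = 81
  2*X**2*Y ↦ 2·9·8·1 = 144
  2*X**2*Z ↦ 2·9·1·5 = 90
  3*X*Y**2 ↦ 3·3·64·1 = 576
  3*X*Y*Z ↦ 3·3·8·5 = 360
  X*Z**2 ↦ 1·3·1·25 = 75
  -2*Y**3 ↦ -2·1·512·1 = -1024
  Y**2*Z ↦ 1·1·64·5 = 320
  -3*Y*Z**2 ↦ -3·1·8·25 = -600
  -2*Z**3 ↦ -2·1·1·125 = -250
Sum: F(3, 8, 5) = (81) + (144) + (90) + (576) + (360) + (75) + (-1024) + (320) + (-600) + (-250) = -228.
Reducing mod 11: -228 ≡ 3 (mod 11).
Since F(a, b, c) ≡ 3 ≠ 0 (mod 11), P does NOT lie on the curve.


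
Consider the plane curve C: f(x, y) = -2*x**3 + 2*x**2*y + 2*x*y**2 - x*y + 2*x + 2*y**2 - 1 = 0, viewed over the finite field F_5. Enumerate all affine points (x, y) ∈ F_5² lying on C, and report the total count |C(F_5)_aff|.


Affine F_5-points: {(4, 2)}; count = 1.

For each of the 25 pairs (x, y) ∈ F_5², evaluate f(x, y) mod 5. Record the zeros.
  x = 0: [0↦4, 1↦1, 2↦2, 3↦2, 4↦1]  zeros at y ∈ ∅
  x = 1: [0↦4, 1↦4, 2↦2, 3↦3, 4↦2]  zeros at y ∈ ∅
  x = 2: [0↦2, 1↦4, 2↦3, 3↦4, 4↦2]  zeros at y ∈ ∅
  x = 3: [0↦1, 1↦4, 2↦3, 3↦3, 4↦4]  zeros at y ∈ ∅
  x = 4: [0↦4, 1↦2, 2↦0, 3↦3, 4↦1]  zeros at y ∈ {2}
Collecting zeros: affine points = {(4, 2)}.
Total count |C(F_5)_aff| = 1.


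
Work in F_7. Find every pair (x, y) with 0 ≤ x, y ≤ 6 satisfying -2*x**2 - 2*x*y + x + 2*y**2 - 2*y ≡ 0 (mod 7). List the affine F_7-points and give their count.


Affine F_7-points: {(0, 0), (0, 1), (2, 5), (3, 1), (3, 3), (4, 0), (4, 5), (5, 3)}; count = 8.

For each of the 49 pairs (x, y) ∈ F_7², evaluate f(x, y) mod 7. Record the zeros.
  x = 0: [0↦0, 1↦0, 2↦4, 3↦5, 4↦3, 5↦5, 6↦4]  zeros at y ∈ {0, 1}
  x = 1: [0↦6, 1↦4, 2↦6, 3↦5, 4↦1, 5↦1, 6↦5]  zeros at y ∈ ∅
  x = 2: [0↦1, 1↦4, 2↦4, 3↦1, 4↦2, 5↦0, 6↦2]  zeros at y ∈ {5}
  x = 3: [0↦6, 1↦0, 2↦5, 3↦0, 4↦6, 5↦2, 6↦2]  zeros at y ∈ {1, 3}
  x = 4: [0↦0, 1↦6, 2↦2, 3↦2, 4↦6, 5↦0, 6↦5]  zeros at y ∈ {0, 5}
  x = 5: [0↦4, 1↦1, 2↦2, 3↦0, 4↦2, 5↦1, 6↦4]  zeros at y ∈ {3}
  x = 6: [0↦4, 1↦6, 2↦5, 3↦1, 4↦1, 5↦5, 6↦6]  zeros at y ∈ ∅
Collecting zeros: affine points = {(0, 0), (0, 1), (2, 5), (3, 1), (3, 3), (4, 0), (4, 5), (5, 3)}.
Total count |C(F_7)_aff| = 8.


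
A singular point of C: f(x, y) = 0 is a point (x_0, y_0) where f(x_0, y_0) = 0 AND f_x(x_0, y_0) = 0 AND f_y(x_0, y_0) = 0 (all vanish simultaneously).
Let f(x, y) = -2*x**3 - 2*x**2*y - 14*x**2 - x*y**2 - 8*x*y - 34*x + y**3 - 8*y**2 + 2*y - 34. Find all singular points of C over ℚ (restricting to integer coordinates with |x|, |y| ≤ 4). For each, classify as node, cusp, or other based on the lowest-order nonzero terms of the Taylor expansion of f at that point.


Singular points: {(-3, 2)}; classification: cusp.

Compute partial derivatives:
  f_x = -6*x**2 - 4*x*y - 28*x - y**2 - 8*y - 34.
  f_y = -2*x**2 - 2*x*y - 8*x + 3*y**2 - 16*y + 2.
Scan x_0 ∈ {−4, ..., 4}. For each x_0, f_y(x_0, y) is a polynomial in y; find its integer roots y ∈ {−4, ..., 4}, then test f_x and f at those candidates.
  x = -4: f_y(-4, y) = 3*y**2 - 8*y + 2; no integer root y with |y| ≤ 4.
  x = -3: f_y(-3, y) = 3*y**2 - 10*y + 8; vanishes at y ∈ {2}. (-3, 2): f_x = 0, f = 0 — SINGULAR.
  x = -2: f_y(-2, y) = 3*y**2 - 12*y + 10; no integer root y with |y| ≤ 4.
  x = -1: f_y(-1, y) = 3*y**2 - 14*y + 8; vanishes at y ∈ {4}. (-1, 4): f_x = -44 ≠ 0.
  x = 0: f_y(0, y) = 3*y**2 - 16*y + 2; no integer root y with |y| ≤ 4.
  x = 1: f_y(1, y) = 3*y**2 - 18*y - 8; no integer root y with |y| ≤ 4.
  x = 2: f_y(2, y) = 3*y**2 - 20*y - 22; no integer root y with |y| ≤ 4.
  x = 3: f_y(3, y) = 3*y**2 - 22*y - 40; no integer root y with |y| ≤ 4.
  x = 4: f_y(4, y) = 3*y**2 - 24*y - 62; no integer root y with |y| ≤ 4.
Only singular point on the grid: (-3, 2).
Classify: substitute x = -3 + u, y = 2 + v and expand: f = -2*u**3 - 2*u**2*v - u*v**2 + v**3 + v**2.
No constant or linear terms (consistent with a singular point). Quadratic part: v**2. Cubic part: -2*u**3 - 2*u**2*v - u*v**2 + v**3.
The quadratic part v**2 is a perfect square, so there is a single (double) tangent line v = 0, i.e. y = 2. Restricting the cubic part to that line (v = 0) leaves -2*u**3 ≠ 0, so f is not divisible by v and the branch is v² ≈ 2*u**3 to lowest order — this is a cusp.
Classification: cusp.


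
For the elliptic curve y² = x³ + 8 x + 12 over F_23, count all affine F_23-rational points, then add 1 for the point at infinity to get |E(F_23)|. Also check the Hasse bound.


Affine points = {(0, 9), (0, 14), (2, 6), (2, 17), (4, 4), (4, 19), (5, 4), (5, 19), (6, 0), (8, 6), (8, 17), (9, 10), (9, 13), (13, 6), (13, 17), (14, 4), (14, 19), (16, 2), (16, 21), (17, 1), (17, 22), (18, 10), (18, 13), (19, 10), (19, 13), (22, 7), (22, 16)}; affine count = 27; |E(F_23)| = 28.

Discriminant check: Δ ∝ 4a³ + 27b² = 4·8³ + 27·12² = 4·512 + 27·144 ≡ 2 (mod 23). Nonzero ⇒ E is nonsingular.
For each x ∈ F_23, compute rhs = x³ + 8·x + 12 mod 23, then count y ∈ F_23 with y² ≡ rhs.
  x = 0: rhs = 12, matching y values: 9, 14 (2 points).
  x = 1: rhs = 21, matching y values: none (0 points).
  x = 2: rhs = 13, matching y values: 6, 17 (2 points).
  x = 3: rhs = 17, matching y values: none (0 points).
  x = 4: rhs = 16, matching y values: 4, 19 (2 points).
  x = 5: rhs = 16, matching y values: 4, 19 (2 points).
  x = 6: rhs = 0, matching y values: 0 (1 points).
  x = 7: rhs = 20, matching y values: none (0 points).
  x = 8: rhs = 13, matching y values: 6, 17 (2 points).
  x = 9: rhs = 8, matching y values: 10, 13 (2 points).
  x = 10: rhs = 11, matching y values: none (0 points).
  x = 11: rhs = 5, matching y values: none (0 points).
  x = 12: rhs = 19, matching y values: none (0 points).
  x = 13: rhs = 13, matching y values: 6, 17 (2 points).
  x = 14: rhs = 16, matching y values: 4, 19 (2 points).
  x = 15: rhs = 11, matching y values: none (0 points).
  x = 16: rhs = 4, matching y values: 2, 21 (2 points).
  x = 17: rhs = 1, matching y values: 1, 22 (2 points).
  x = 18: rhs = 8, matching y values: 10, 13 (2 points).
  x = 19: rhs = 8, matching y values: 10, 13 (2 points).
  x = 20: rhs = 7, matching y values: none (0 points).
  x = 21: rhs = 11, matching y values: none (0 points).
  x = 22: rhs = 3, matching y values: 7, 16 (2 points).
Total affine count: 27.
Full point count |E(F_23)| = 27 + 1 = 28.
Hasse bound: |28 − (23+1)| = |4| = 4 ≤ 2√23 ≈ 9.5917 ✓.


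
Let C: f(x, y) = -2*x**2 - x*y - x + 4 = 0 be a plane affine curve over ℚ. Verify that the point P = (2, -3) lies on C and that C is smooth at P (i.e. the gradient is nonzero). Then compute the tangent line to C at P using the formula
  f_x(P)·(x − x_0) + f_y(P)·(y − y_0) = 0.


Tangent line at P: -6*x - 2*y + 6 = 0.

Step 1: f(2, -3) = 0, so P lies on C.
Step 2: partial derivatives
  f_x(x, y) = -4*x - y - 1, f_y(x, y) = -x.
  f_x(P) = -6, f_y(P) = -2 (gradient nonzero, so P is smooth).
Step 3: tangent line at P: -6·(x − 2) + -2·(y − -3) = 0.
Expanding: -6*x - 2*y + 6 = 0.


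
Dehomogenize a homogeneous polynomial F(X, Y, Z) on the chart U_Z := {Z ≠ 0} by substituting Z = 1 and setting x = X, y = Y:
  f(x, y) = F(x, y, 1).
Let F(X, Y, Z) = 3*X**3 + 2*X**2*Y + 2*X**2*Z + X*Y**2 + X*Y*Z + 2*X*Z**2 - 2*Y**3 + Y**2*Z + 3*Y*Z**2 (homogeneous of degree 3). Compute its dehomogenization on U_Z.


f(x, y) = 3*x**3 + 2*x**2*y + 2*x**2 + x*y**2 + x*y + 2*x - 2*y**3 + y**2 + 3*y

On U_Z we set Z = 1. Each monomial c·X^i·Y^j·Z^k in F becomes c·x^i·y^j·1^k = c·x^i·y^j.
Substituting Z = 1: F(X, Y, 1) = 3*x**3 + 2*x**2*y + 2*x**2 + x*y**2 + x*y + 2*x - 2*y**3 + y**2 + 3*y.
Note: deg(f) ≤ deg(F) = 3; strict inequality happens when F is divisible by Z (lost terms).


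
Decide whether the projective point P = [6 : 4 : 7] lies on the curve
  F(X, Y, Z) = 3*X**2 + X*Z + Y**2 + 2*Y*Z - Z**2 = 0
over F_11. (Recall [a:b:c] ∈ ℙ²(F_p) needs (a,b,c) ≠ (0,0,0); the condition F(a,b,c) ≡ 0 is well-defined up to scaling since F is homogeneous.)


F(6,4,7) ≡ 8 (mod 11); P is NOT on the curve.

Evaluate F(6, 4, 7) term-by-term (mod 11).
  3*X**2 ↦ 3·36·1·1 = 108
  X*Z ↦ 1·6·1·7 = 42
  Y**2 ↦ 1·1·16·1 = 16
  2*Y*Z ↦ 2·1·4·7 = 56
  -Z**2 ↦ -1·1·1·49 = -49
Sum: F(6, 4, 7) = (108) + (42) + (16) + (56) + (-49) = 173.
Reducing mod 11: 173 ≡ 8 (mod 11).
Since F(a, b, c) ≡ 8 ≠ 0 (mod 11), P does NOT lie on the curve.


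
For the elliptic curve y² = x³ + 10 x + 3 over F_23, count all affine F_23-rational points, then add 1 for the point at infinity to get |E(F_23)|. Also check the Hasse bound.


Affine points = {(0, 7), (0, 16), (2, 10), (2, 13), (6, 7), (6, 16), (7, 5), (7, 18), (11, 8), (11, 15), (14, 9), (14, 14), (15, 3), (15, 20), (16, 2), (16, 21), (17, 7), (17, 16), (18, 9), (18, 14)}; affine count = 20; |E(F_23)| = 21.

Discriminant check: Δ ∝ 4a³ + 27b² = 4·10³ + 27·3² = 4·1000 + 27·9 ≡ 11 (mod 23). Nonzero ⇒ E is nonsingular.
For each x ∈ F_23, compute rhs = x³ + 10·x + 3 mod 23, then count y ∈ F_23 with y² ≡ rhs.
  x = 0: rhs = 3, matching y values: 7, 16 (2 points).
  x = 1: rhs = 14, matching y values: none (0 points).
  x = 2: rhs = 8, matching y values: 10, 13 (2 points).
  x = 3: rhs = 14, matching y values: none (0 points).
  x = 4: rhs = 15, matching y values: none (0 points).
  x = 5: rhs = 17, matching y values: none (0 points).
  x = 6: rhs = 3, matching y values: 7, 16 (2 points).
  x = 7: rhs = 2, matching y values: 5, 18 (2 points).
  x = 8: rhs = 20, matching y values: none (0 points).
  x = 9: rhs = 17, matching y values: none (0 points).
  x = 10: rhs = 22, matching y values: none (0 points).
  x = 11: rhs = 18, matching y values: 8, 15 (2 points).
  x = 12: rhs = 11, matching y values: none (0 points).
  x = 13: rhs = 7, matching y values: none (0 points).
  x = 14: rhs = 12, matching y values: 9, 14 (2 points).
  x = 15: rhs = 9, matching y values: 3, 20 (2 points).
  x = 16: rhs = 4, matching y values: 2, 21 (2 points).
  x = 17: rhs = 3, matching y values: 7, 16 (2 points).
  x = 18: rhs = 12, matching y values: 9, 14 (2 points).
  x = 19: rhs = 14, matching y values: none (0 points).
  x = 20: rhs = 15, matching y values: none (0 points).
  x = 21: rhs = 21, matching y values: none (0 points).
  x = 22: rhs = 15, matching y values: none (0 points).
Total affine count: 20.
Full point count |E(F_23)| = 20 + 1 = 21.
Hasse bound: |21 − (23+1)| = |-3| = 3 ≤ 2√23 ≈ 9.5917 ✓.


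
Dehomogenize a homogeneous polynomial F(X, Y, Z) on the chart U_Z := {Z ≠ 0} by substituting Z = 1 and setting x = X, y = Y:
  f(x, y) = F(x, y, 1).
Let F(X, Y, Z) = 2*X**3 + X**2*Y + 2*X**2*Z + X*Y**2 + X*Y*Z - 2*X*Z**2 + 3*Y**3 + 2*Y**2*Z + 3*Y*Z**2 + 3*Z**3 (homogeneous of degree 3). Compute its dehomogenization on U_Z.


f(x, y) = 2*x**3 + x**2*y + 2*x**2 + x*y**2 + x*y - 2*x + 3*y**3 + 2*y**2 + 3*y + 3

On U_Z we set Z = 1. Each monomial c·X^i·Y^j·Z^k in F becomes c·x^i·y^j·1^k = c·x^i·y^j.
Substituting Z = 1: F(X, Y, 1) = 2*x**3 + x**2*y + 2*x**2 + x*y**2 + x*y - 2*x + 3*y**3 + 2*y**2 + 3*y + 3.
Note: deg(f) ≤ deg(F) = 3; strict inequality happens when F is divisible by Z (lost terms).


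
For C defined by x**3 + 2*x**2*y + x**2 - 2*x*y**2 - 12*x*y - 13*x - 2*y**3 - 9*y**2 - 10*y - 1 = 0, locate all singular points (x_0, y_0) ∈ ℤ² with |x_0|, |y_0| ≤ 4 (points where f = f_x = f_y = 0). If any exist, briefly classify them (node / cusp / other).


Singular points: {(1, -2)}; classification: cusp.

Compute partial derivatives:
  f_x = 3*x**2 + 4*x*y + 2*x - 2*y**2 - 12*y - 13.
  f_y = 2*x**2 - 4*x*y - 12*x - 6*y**2 - 18*y - 10.
Scan x_0 ∈ {−4, ..., 4}. For each x_0, f_y(x_0, y) is a polynomial in y; find its integer roots y ∈ {−4, ..., 4}, then test f_x and f at those candidates.
  x = -4: f_y(-4, y) = -6*y**2 - 2*y + 70; no integer root y with |y| ≤ 4.
  x = -3: f_y(-3, y) = -6*y**2 - 6*y + 44; no integer root y with |y| ≤ 4.
  x = -2: f_y(-2, y) = -6*y**2 - 10*y + 22; no integer root y with |y| ≤ 4.
  x = -1: f_y(-1, y) = -6*y**2 - 14*y + 4; no integer root y with |y| ≤ 4.
  x = 0: f_y(0, y) = -6*y**2 - 18*y - 10; no integer root y with |y| ≤ 4.
  x = 1: f_y(1, y) = -6*y**2 - 22*y - 20; vanishes at y ∈ {-2}. (1, -2): f_x = 0, f = 0 — SINGULAR.
  x = 2: f_y(2, y) = -6*y**2 - 26*y - 26; no integer root y with |y| ≤ 4.
  x = 3: f_y(3, y) = -6*y**2 - 30*y - 28; no integer root y with |y| ≤ 4.
  x = 4: f_y(4, y) = -6*y**2 - 34*y - 26; no integer root y with |y| ≤ 4.
Only singular point on the grid: (1, -2).
Classify: substitute x = 1 + u, y = -2 + v and expand: f = u**3 + 2*u**2*v - 2*u*v**2 - 2*v**3 + v**2.
No constant or linear terms (consistent with a singular point). Quadratic part: v**2. Cubic part: u**3 + 2*u**2*v - 2*u*v**2 - 2*v**3.
The quadratic part v**2 is a perfect square, so there is a single (double) tangent line v = 0, i.e. y = -2. Restricting the cubic part to that line (v = 0) leaves u**3 ≠ 0, so f is not divisible by v and the branch is v² ≈ -u**3 to lowest order — this is a cusp.
Classification: cusp.


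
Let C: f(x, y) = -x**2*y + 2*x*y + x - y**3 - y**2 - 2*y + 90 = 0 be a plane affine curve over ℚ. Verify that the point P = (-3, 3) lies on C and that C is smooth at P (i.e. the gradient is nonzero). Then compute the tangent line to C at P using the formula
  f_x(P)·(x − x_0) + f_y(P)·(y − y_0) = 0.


Tangent line at P: 25*x - 50*y + 225 = 0.

Step 1: f(-3, 3) = 0, so P lies on C.
Step 2: partial derivatives
  f_x(x, y) = -2*x*y + 2*y + 1, f_y(x, y) = -x**2 + 2*x - 3*y**2 - 2*y - 2.
  f_x(P) = 25, f_y(P) = -50 (gradient nonzero, so P is smooth).
Step 3: tangent line at P: 25·(x − -3) + -50·(y − 3) = 0.
Expanding: 25*x - 50*y + 225 = 0.


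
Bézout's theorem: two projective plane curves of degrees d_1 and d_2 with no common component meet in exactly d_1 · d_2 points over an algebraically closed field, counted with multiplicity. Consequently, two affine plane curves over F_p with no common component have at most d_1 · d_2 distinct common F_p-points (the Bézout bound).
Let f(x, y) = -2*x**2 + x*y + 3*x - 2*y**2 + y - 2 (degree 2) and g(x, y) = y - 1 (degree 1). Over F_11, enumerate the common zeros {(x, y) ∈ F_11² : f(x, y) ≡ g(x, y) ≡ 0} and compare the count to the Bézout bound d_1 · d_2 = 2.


Common zeros: {(5, 1), (8, 1)}; count = 2; Bézout bound = 2.

deg(f) = 2, deg(g) = 1, so Bézout bound = 2.
Scan x ∈ F_11. For each x, list the y ∈ F_11 with f(x, y) ≡ 0 and those with g(x, y) ≡ 0 (mod 11); the common zeros in that column are the intersection.
  x = 0: f ≡ 0 at y ∈ ∅; g ≡ 0 at y ∈ {1}; common: ∅.
  x = 1: f ≡ 0 at y ∈ ∅; g ≡ 0 at y ∈ {1}; common: ∅.
  x = 2: f ≡ 0 at y ∈ ∅; g ≡ 0 at y ∈ {1}; common: ∅.
  x = 3: f ≡ 0 at y ∈ {0, 2}; g ≡ 0 at y ∈ {1}; common: ∅.
  x = 4: f ≡ 0 at y ∈ {0, 8}; g ≡ 0 at y ∈ {1}; common: ∅.
  x = 5: f ≡ 0 at y ∈ {1, 2}; g ≡ 0 at y ∈ {1}; common: {1}.
  x = 6: f ≡ 0 at y ∈ ∅; g ≡ 0 at y ∈ {1}; common: ∅.
  x = 7: f ≡ 0 at y ∈ {7, 8}; g ≡ 0 at y ∈ {1}; common: ∅.
  x = 8: f ≡ 0 at y ∈ {1, 9}; g ≡ 0 at y ∈ {1}; common: {1}.
  x = 9: f ≡ 0 at y ∈ {7, 9}; g ≡ 0 at y ∈ {1}; common: ∅.
  x = 10: f ≡ 0 at y ∈ ∅; g ≡ 0 at y ∈ {1}; common: ∅.
Collecting: common zeros = {(5, 1), (8, 1)}, so the count is 2.
Comparison with the Bézout bound: 2 ≤ 2 = deg(f)·deg(g), as expected for curves with no common component (the bound is attained).


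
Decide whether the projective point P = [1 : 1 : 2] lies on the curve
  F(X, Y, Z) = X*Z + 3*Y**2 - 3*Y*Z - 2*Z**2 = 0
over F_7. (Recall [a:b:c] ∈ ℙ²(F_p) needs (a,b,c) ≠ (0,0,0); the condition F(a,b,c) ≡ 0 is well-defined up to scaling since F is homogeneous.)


F(1,1,2) ≡ 5 (mod 7); P is NOT on the curve.

Evaluate F(1, 1, 2) term-by-term (mod 7).
  X*Z ↦ 1·1·1·2 = 2
  3*Y**2 ↦ 3·1·1·1 = 3
  -3*Y*Z ↦ -3·1·1·2 = -6
  -2*Z**2 ↦ -2·1·1·4 = -8
Sum: F(1, 1, 2) = (2) + (3) + (-6) + (-8) = -9.
Reducing mod 7: -9 ≡ 5 (mod 7).
Since F(a, b, c) ≡ 5 ≠ 0 (mod 7), P does NOT lie on the curve.


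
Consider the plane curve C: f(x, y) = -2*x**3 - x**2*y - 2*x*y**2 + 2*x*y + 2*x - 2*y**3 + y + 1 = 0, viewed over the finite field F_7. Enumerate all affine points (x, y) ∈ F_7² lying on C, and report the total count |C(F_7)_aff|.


Affine F_7-points: {(0, 1), (2, 3), (2, 6), (3, 2), (3, 3), (3, 6), (4, 0), (4, 3), (6, 6)}; count = 9.

For each of the 49 pairs (x, y) ∈ F_7², evaluate f(x, y) mod 7. Record the zeros.
  x = 0: [0↦1, 1↦0, 2↦1, 3↦6, 4↦3, 5↦1, 6↦2]  zeros at y ∈ {1}
  x = 1: [0↦1, 1↦6, 2↦2, 3↦5, 4↦3, 5↦5, 6↦6]  zeros at y ∈ ∅
  x = 2: [0↦3, 1↦5, 2↦1, 3↦0, 4↦4, 5↦1, 6↦0]  zeros at y ∈ {3, 6}
  x = 3: [0↦2, 1↦6, 2↦0, 3↦0, 4↦1, 5↦5, 6↦0]  zeros at y ∈ {2, 3, 6}
  x = 4: [0↦0, 1↦4, 2↦1, 3↦0, 4↦3, 5↦5, 6↦1]  zeros at y ∈ {0, 3}
  x = 5: [0↦6, 1↦1, 2↦6, 3↦2, 4↦5, 5↦3, 6↦5]  zeros at y ∈ ∅
  x = 6: [0↦1, 1↦6, 2↦3, 3↦1, 4↦2, 5↦1, 6↦0]  zeros at y ∈ {6}
Collecting zeros: affine points = {(0, 1), (2, 3), (2, 6), (3, 2), (3, 3), (3, 6), (4, 0), (4, 3), (6, 6)}.
Total count |C(F_7)_aff| = 9.


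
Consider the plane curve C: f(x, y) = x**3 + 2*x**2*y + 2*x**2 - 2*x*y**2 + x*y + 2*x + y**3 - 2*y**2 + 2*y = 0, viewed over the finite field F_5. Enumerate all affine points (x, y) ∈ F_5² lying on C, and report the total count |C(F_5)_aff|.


Affine F_5-points: {(0, 0), (0, 3), (0, 4), (1, 0), (1, 4), (2, 0), (3, 3), (4, 3), (4, 4)}; count = 9.

For each of the 25 pairs (x, y) ∈ F_5², evaluate f(x, y) mod 5. Record the zeros.
  x = 0: [0↦0, 1↦1, 2↦4, 3↦0, 4↦0]  zeros at y ∈ {0, 3, 4}
  x = 1: [0↦0, 1↦2, 2↦2, 3↦1, 4↦0]  zeros at y ∈ {0, 4}
  x = 2: [0↦0, 1↦2, 2↦3, 3↦4, 4↦1]  zeros at y ∈ {0}
  x = 3: [0↦1, 1↦2, 2↦3, 3↦0, 4↦4]  zeros at y ∈ {3}
  x = 4: [0↦4, 1↦3, 2↦3, 3↦0, 4↦0]  zeros at y ∈ {3, 4}
Collecting zeros: affine points = {(0, 0), (0, 3), (0, 4), (1, 0), (1, 4), (2, 0), (3, 3), (4, 3), (4, 4)}.
Total count |C(F_5)_aff| = 9.


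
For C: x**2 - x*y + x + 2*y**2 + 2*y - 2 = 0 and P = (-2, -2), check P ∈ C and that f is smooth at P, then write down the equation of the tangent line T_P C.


Tangent line at P: -x - 4*y - 10 = 0.

Step 1: f(-2, -2) = 0, so P lies on C.
Step 2: partial derivatives
  f_x(x, y) = 2*x - y + 1, f_y(x, y) = -x + 4*y + 2.
  f_x(P) = -1, f_y(P) = -4 (gradient nonzero, so P is smooth).
Step 3: tangent line at P: -1·(x − -2) + -4·(y − -2) = 0.
Expanding: -x - 4*y - 10 = 0.


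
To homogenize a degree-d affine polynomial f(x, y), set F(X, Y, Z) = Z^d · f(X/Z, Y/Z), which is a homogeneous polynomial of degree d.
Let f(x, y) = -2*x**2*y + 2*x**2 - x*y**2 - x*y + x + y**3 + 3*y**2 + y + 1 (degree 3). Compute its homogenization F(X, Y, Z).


F(X, Y, Z) = -2*X**2*Y + 2*X**2*Z - X*Y**2 - X*Y*Z + X*Z**2 + Y**3 + 3*Y**2*Z + Y*Z**2 + Z**3

deg(f) = 3.
Substitute x = X/Z, y = Y/Z into f, then multiply by Z^3.
  monomial -2·x^2·y^1 ↦ -2·X^2·Y^1·Z^0.
  monomial 2·x^2·y^0 ↦ 2·X^2·Y^0·Z^1.
  monomial -1·x^1·y^2 ↦ -1·X^1·Y^2·Z^0.
  monomial -1·x^1·y^1 ↦ -1·X^1·Y^1·Z^1.
  monomial 1·x^1·y^0 ↦ 1·X^1·Y^0·Z^2.
  monomial 1·x^0·y^3 ↦ 1·X^0·Y^3·Z^0.
  monomial 3·x^0·y^2 ↦ 3·X^0·Y^2·Z^1.
  monomial 1·x^0·y^1 ↦ 1·X^0·Y^1·Z^2.
  monomial 1·x^0·y^0 ↦ 1·X^0·Y^0·Z^3.
Collecting: F(X, Y, Z) = -2*X**2*Y + 2*X**2*Z - X*Y**2 - X*Y*Z + X*Z**2 + Y**3 + 3*Y**2*Z + Y*Z**2 + Z**3.


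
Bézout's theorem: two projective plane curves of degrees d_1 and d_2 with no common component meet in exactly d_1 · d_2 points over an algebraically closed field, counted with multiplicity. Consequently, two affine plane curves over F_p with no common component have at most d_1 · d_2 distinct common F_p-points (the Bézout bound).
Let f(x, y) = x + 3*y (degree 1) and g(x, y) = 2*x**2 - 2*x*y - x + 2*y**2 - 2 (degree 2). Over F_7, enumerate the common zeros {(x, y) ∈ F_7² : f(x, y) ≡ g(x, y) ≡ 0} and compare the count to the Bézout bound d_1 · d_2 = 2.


Common zeros: {(3, 6)}; count = 1; Bézout bound = 2.

deg(f) = 1, deg(g) = 2, so Bézout bound = 2.
Scan x ∈ F_7. For each x, list the y ∈ F_7 with f(x, y) ≡ 0 and those with g(x, y) ≡ 0 (mod 7); the common zeros in that column are the intersection.
  x = 0: f ≡ 0 at y ∈ {0}; g ≡ 0 at y ∈ {1, 6}; common: ∅.
  x = 1: f ≡ 0 at y ∈ {2}; g ≡ 0 at y ∈ ∅; common: ∅.
  x = 2: f ≡ 0 at y ∈ {4}; g ≡ 0 at y ∈ ∅; common: ∅.
  x = 3: f ≡ 0 at y ∈ {6}; g ≡ 0 at y ∈ {4, 6}; common: {6}.
  x = 4: f ≡ 0 at y ∈ {1}; g ≡ 0 at y ∈ ∅; common: ∅.
  x = 5: f ≡ 0 at y ∈ {3}; g ≡ 0 at y ∈ {1, 4}; common: ∅.
  x = 6: f ≡ 0 at y ∈ {5}; g ≡ 0 at y ∈ ∅; common: ∅.
Collecting: common zeros = {(3, 6)}, so the count is 1.
Comparison with the Bézout bound: 1 ≤ 2 = deg(f)·deg(g), as expected for curves with no common component (the affine F_7-count falls short of the bound because intersections may lie at infinity, over extension fields, or carry multiplicity).


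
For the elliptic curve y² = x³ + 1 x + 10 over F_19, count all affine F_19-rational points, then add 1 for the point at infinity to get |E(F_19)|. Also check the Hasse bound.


Affine points = {(2, 1), (2, 18), (5, 8), (5, 11), (6, 2), (6, 17), (8, 6), (8, 13), (9, 8), (9, 11), (13, 4), (13, 15), (17, 0)}; affine count = 13; |E(F_19)| = 14.

Discriminant check: Δ ∝ 4a³ + 27b² = 4·1³ + 27·10² = 4·1 + 27·100 ≡ 6 (mod 19). Nonzero ⇒ E is nonsingular.
For each x ∈ F_19, compute rhs = x³ + 1·x + 10 mod 19, then count y ∈ F_19 with y² ≡ rhs.
  x = 0: rhs = 10, matching y values: none (0 points).
  x = 1: rhs = 12, matching y values: none (0 points).
  x = 2: rhs = 1, matching y values: 1, 18 (2 points).
  x = 3: rhs = 2, matching y values: none (0 points).
  x = 4: rhs = 2, matching y values: none (0 points).
  x = 5: rhs = 7, matching y values: 8, 11 (2 points).
  x = 6: rhs = 4, matching y values: 2, 17 (2 points).
  x = 7: rhs = 18, matching y values: none (0 points).
  x = 8: rhs = 17, matching y values: 6, 13 (2 points).
  x = 9: rhs = 7, matching y values: 8, 11 (2 points).
  x = 10: rhs = 13, matching y values: none (0 points).
  x = 11: rhs = 3, matching y values: none (0 points).
  x = 12: rhs = 2, matching y values: none (0 points).
  x = 13: rhs = 16, matching y values: 4, 15 (2 points).
  x = 14: rhs = 13, matching y values: none (0 points).
  x = 15: rhs = 18, matching y values: none (0 points).
  x = 16: rhs = 18, matching y values: none (0 points).
  x = 17: rhs = 0, matching y values: 0 (1 points).
  x = 18: rhs = 8, matching y values: none (0 points).
Total affine count: 13.
Full point count |E(F_19)| = 13 + 1 = 14.
Hasse bound: |14 − (19+1)| = |-6| = 6 ≤ 2√19 ≈ 8.7178 ✓.


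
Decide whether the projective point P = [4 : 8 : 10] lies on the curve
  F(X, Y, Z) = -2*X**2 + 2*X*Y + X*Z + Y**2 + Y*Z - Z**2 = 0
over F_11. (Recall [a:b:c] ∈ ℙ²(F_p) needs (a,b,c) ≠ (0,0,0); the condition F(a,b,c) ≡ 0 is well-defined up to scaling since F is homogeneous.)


F(4,8,10) ≡ 6 (mod 11); P is NOT on the curve.

Evaluate F(4, 8, 10) term-by-term (mod 11).
  -2*X**2 ↦ -2·16·1·1 = -32
  2*X*Y ↦ 2·4·8·1 = 64
  X*Z ↦ 1·4·1·10 = 40
  Y**2 ↦ 1·1·64·1 = 64
  Y*Z ↦ 1·1·8·10 = 80
  -Z**2 ↦ -1·1·1·100 = -100
Sum: F(4, 8, 10) = (-32) + (64) + (40) + (64) + (80) + (-100) = 116.
Reducing mod 11: 116 ≡ 6 (mod 11).
Since F(a, b, c) ≡ 6 ≠ 0 (mod 11), P does NOT lie on the curve.


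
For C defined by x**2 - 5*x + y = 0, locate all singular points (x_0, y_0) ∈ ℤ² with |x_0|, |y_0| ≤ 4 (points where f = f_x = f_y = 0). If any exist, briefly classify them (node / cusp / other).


No singular points in the scanned grid; C is smooth there.

Compute partial derivatives:
  f_x = 2*x - 5.
  f_y = 1.
f_y = 1 is a nonzero constant, so f_y never vanishes: no point (x, y) can satisfy f = f_x = f_y = 0. In particular no (x, y) ∈ {−4, ..., 4}² is singular; the curve is smooth.


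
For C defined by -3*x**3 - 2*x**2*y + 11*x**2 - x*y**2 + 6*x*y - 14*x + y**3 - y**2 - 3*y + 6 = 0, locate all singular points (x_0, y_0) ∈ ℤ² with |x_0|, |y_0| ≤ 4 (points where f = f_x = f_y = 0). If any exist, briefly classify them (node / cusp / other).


Singular points: {(1, 1)}; classification: cusp.

Compute partial derivatives:
  f_x = -9*x**2 - 4*x*y + 22*x - y**2 + 6*y - 14.
  f_y = -2*x**2 - 2*x*y + 6*x + 3*y**2 - 2*y - 3.
Scan x_0 ∈ {−4, ..., 4}. For each x_0, f_y(x_0, y) is a polynomial in y; find its integer roots y ∈ {−4, ..., 4}, then test f_x and f at those candidates.
  x = -4: f_y(-4, y) = 3*y**2 + 6*y - 59; no integer root y with |y| ≤ 4.
  x = -3: f_y(-3, y) = 3*y**2 + 4*y - 39; vanishes at y ∈ {3}. (-3, 3): f_x = -116 ≠ 0.
  x = -2: f_y(-2, y) = 3*y**2 + 2*y - 23; no integer root y with |y| ≤ 4.
  x = -1: f_y(-1, y) = 3*y**2 - 11; no integer root y with |y| ≤ 4.
  x = 0: f_y(0, y) = 3*y**2 - 2*y - 3; no integer root y with |y| ≤ 4.
  x = 1: f_y(1, y) = 3*y**2 - 4*y + 1; vanishes at y ∈ {1}. (1, 1): f_x = 0, f = 0 — SINGULAR.
  x = 2: f_y(2, y) = 3*y**2 - 6*y + 1; no integer root y with |y| ≤ 4.
  x = 3: f_y(3, y) = 3*y**2 - 8*y - 3; vanishes at y ∈ {3}. (3, 3): f_x = -56 ≠ 0.
  x = 4: f_y(4, y) = 3*y**2 - 10*y - 11; no integer root y with |y| ≤ 4.
Only singular point on the grid: (1, 1).
Classify: substitute x = 1 + u, y = 1 + v and expand: f = -3*u**3 - 2*u**2*v - u*v**2 + v**3 + v**2.
No constant or linear terms (consistent with a singular point). Quadratic part: v**2. Cubic part: -3*u**3 - 2*u**2*v - u*v**2 + v**3.
The quadratic part v**2 is a perfect square, so there is a single (double) tangent line v = 0, i.e. y = 1. Restricting the cubic part to that line (v = 0) leaves -3*u**3 ≠ 0, so f is not divisible by v and the branch is v² ≈ 3*u**3 to lowest order — this is a cusp.
Classification: cusp.


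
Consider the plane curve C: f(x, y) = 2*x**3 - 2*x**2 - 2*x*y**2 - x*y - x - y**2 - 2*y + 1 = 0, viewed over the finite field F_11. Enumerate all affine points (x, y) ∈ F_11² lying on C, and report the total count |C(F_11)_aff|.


Affine F_11-points: {(1, 0), (1, 10), (3, 1), (3, 3), (5, 6), (6, 9), (10, 2), (10, 10)}; count = 8.

For each of the 121 pairs (x, y) ∈ F_11², evaluate f(x, y) mod 11. Record the zeros.
  x = 0: [0↦1, 1↦9, 2↦4, 3↦8, 4↦10, 5↦10, 6↦8, 7↦4, 8↦9, 9↦1, 10↦2]  zeros at y ∈ ∅
  x = 1: [0↦0, 1↦5, 2↦4, 3↦8, 4↦6, 5↦9, 6↦6, 7↦8, 8↦4, 9↦5, 10↦0]  zeros at y ∈ {0, 10}
  x = 2: [0↦7, 1↦9, 2↦1, 3↦5, 4↦10, 5↦5, 6↦1, 7↦9, 8↦7, 9↦6, 10↦6]  zeros at y ∈ ∅
  x = 3: [0↦1, 1↦0, 2↦7, 3↦0, 4↦1, 5↦10, 6↦5, 7↦8, 8↦8, 9↦5, 10↦10]  zeros at y ∈ {1, 3}
  x = 4: [0↦5, 1↦1, 2↦1, 3↦5, 4↦2, 5↦3, 6↦8, 7↦6, 8↦8, 9↦3, 10↦2]  zeros at y ∈ ∅
  x = 5: [0↦9, 1↦2, 2↦6, 3↦10, 4↦3, 5↦7, 6↦0, 7↦4, 8↦8, 9↦1, 10↦5]  zeros at y ∈ {6}
  x = 6: [0↦3, 1↦4, 2↦1, 3↦5, 4↦5, 5↦1, 6↦4, 7↦3, 8↦9, 9↦0, 10↦9]  zeros at y ∈ {9}
  x = 7: [0↦10, 1↦8, 2↦9, 3↦2, 4↦9, 5↦8, 6↦10, 7↦4, 8↦1, 9↦1, 10↦4]  zeros at y ∈ ∅
  x = 8: [0↦9, 1↦4, 2↦9, 3↦2, 4↦5, 5↦7, 6↦8, 7↦8, 8↦7, 9↦5, 10↦2]  zeros at y ∈ ∅
  x = 9: [0↦1, 1↦4, 2↦2, 3↦6, 4↦5, 5↦10, 6↦10, 7↦5, 8↦6, 9↦2, 10↦4]  zeros at y ∈ ∅
  x = 10: [0↦9, 1↦9, 2↦0, 3↦4, 4↦10, 5↦7, 6↦6, 7↦7, 8↦10, 9↦4, 10↦0]  zeros at y ∈ {2, 10}
Collecting zeros: affine points = {(1, 0), (1, 10), (3, 1), (3, 3), (5, 6), (6, 9), (10, 2), (10, 10)}.
Total count |C(F_11)_aff| = 8.
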